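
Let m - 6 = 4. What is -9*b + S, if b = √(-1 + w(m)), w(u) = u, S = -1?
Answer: -28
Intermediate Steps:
m = 10 (m = 6 + 4 = 10)
b = 3 (b = √(-1 + 10) = √9 = 3)
-9*b + S = -9*3 - 1 = -27 - 1 = -28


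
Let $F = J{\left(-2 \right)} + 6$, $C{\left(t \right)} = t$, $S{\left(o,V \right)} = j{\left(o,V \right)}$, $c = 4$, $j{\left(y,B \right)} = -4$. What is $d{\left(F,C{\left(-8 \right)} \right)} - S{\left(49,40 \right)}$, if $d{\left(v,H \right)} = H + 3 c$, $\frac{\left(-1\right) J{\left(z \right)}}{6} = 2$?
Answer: $8$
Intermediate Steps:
$S{\left(o,V \right)} = -4$
$J{\left(z \right)} = -12$ ($J{\left(z \right)} = \left(-6\right) 2 = -12$)
$F = -6$ ($F = -12 + 6 = -6$)
$d{\left(v,H \right)} = 12 + H$ ($d{\left(v,H \right)} = H + 3 \cdot 4 = H + 12 = 12 + H$)
$d{\left(F,C{\left(-8 \right)} \right)} - S{\left(49,40 \right)} = \left(12 - 8\right) - -4 = 4 + 4 = 8$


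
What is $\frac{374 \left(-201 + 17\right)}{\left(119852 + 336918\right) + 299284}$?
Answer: $- \frac{34408}{378027} \approx -0.09102$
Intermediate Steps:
$\frac{374 \left(-201 + 17\right)}{\left(119852 + 336918\right) + 299284} = \frac{374 \left(-184\right)}{456770 + 299284} = - \frac{68816}{756054} = \left(-68816\right) \frac{1}{756054} = - \frac{34408}{378027}$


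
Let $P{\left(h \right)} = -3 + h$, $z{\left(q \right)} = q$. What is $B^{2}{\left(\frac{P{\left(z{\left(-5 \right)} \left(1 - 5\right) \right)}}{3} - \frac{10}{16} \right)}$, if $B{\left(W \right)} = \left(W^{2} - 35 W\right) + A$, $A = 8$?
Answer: $\frac{6788276881}{331776} \approx 20460.0$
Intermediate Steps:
$B{\left(W \right)} = 8 + W^{2} - 35 W$ ($B{\left(W \right)} = \left(W^{2} - 35 W\right) + 8 = 8 + W^{2} - 35 W$)
$B^{2}{\left(\frac{P{\left(z{\left(-5 \right)} \left(1 - 5\right) \right)}}{3} - \frac{10}{16} \right)} = \left(8 + \left(\frac{-3 - 5 \left(1 - 5\right)}{3} - \frac{10}{16}\right)^{2} - 35 \left(\frac{-3 - 5 \left(1 - 5\right)}{3} - \frac{10}{16}\right)\right)^{2} = \left(8 + \left(\left(-3 - -20\right) \frac{1}{3} - \frac{5}{8}\right)^{2} - 35 \left(\left(-3 - -20\right) \frac{1}{3} - \frac{5}{8}\right)\right)^{2} = \left(8 + \left(\left(-3 + 20\right) \frac{1}{3} - \frac{5}{8}\right)^{2} - 35 \left(\left(-3 + 20\right) \frac{1}{3} - \frac{5}{8}\right)\right)^{2} = \left(8 + \left(17 \cdot \frac{1}{3} - \frac{5}{8}\right)^{2} - 35 \left(17 \cdot \frac{1}{3} - \frac{5}{8}\right)\right)^{2} = \left(8 + \left(\frac{17}{3} - \frac{5}{8}\right)^{2} - 35 \left(\frac{17}{3} - \frac{5}{8}\right)\right)^{2} = \left(8 + \left(\frac{121}{24}\right)^{2} - \frac{4235}{24}\right)^{2} = \left(8 + \frac{14641}{576} - \frac{4235}{24}\right)^{2} = \left(- \frac{82391}{576}\right)^{2} = \frac{6788276881}{331776}$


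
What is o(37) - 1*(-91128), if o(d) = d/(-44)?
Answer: 4009595/44 ≈ 91127.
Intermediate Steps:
o(d) = -d/44 (o(d) = d*(-1/44) = -d/44)
o(37) - 1*(-91128) = -1/44*37 - 1*(-91128) = -37/44 + 91128 = 4009595/44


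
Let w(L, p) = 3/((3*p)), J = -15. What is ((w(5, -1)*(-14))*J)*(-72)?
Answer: 15120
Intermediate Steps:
w(L, p) = 1/p (w(L, p) = 3*(1/(3*p)) = 1/p)
((w(5, -1)*(-14))*J)*(-72) = ((-14/(-1))*(-15))*(-72) = (-1*(-14)*(-15))*(-72) = (14*(-15))*(-72) = -210*(-72) = 15120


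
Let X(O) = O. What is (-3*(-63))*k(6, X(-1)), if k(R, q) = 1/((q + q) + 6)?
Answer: 189/4 ≈ 47.250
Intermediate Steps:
k(R, q) = 1/(6 + 2*q) (k(R, q) = 1/(2*q + 6) = 1/(6 + 2*q))
(-3*(-63))*k(6, X(-1)) = (-3*(-63))*(1/(2*(3 - 1))) = 189*((½)/2) = 189*((½)*(½)) = 189*(¼) = 189/4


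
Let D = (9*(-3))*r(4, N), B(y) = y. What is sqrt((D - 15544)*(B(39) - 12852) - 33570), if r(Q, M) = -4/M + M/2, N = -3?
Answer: sqrt(796296174)/2 ≈ 14109.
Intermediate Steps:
r(Q, M) = M/2 - 4/M (r(Q, M) = -4/M + M*(1/2) = -4/M + M/2 = M/2 - 4/M)
D = 9/2 (D = (9*(-3))*((1/2)*(-3) - 4/(-3)) = -27*(-3/2 - 4*(-1/3)) = -27*(-3/2 + 4/3) = -27*(-1/6) = 9/2 ≈ 4.5000)
sqrt((D - 15544)*(B(39) - 12852) - 33570) = sqrt((9/2 - 15544)*(39 - 12852) - 33570) = sqrt(-31079/2*(-12813) - 33570) = sqrt(398215227/2 - 33570) = sqrt(398148087/2) = sqrt(796296174)/2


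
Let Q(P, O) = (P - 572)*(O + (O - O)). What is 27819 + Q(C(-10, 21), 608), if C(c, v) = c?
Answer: -326037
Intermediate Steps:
Q(P, O) = O*(-572 + P) (Q(P, O) = (-572 + P)*(O + 0) = (-572 + P)*O = O*(-572 + P))
27819 + Q(C(-10, 21), 608) = 27819 + 608*(-572 - 10) = 27819 + 608*(-582) = 27819 - 353856 = -326037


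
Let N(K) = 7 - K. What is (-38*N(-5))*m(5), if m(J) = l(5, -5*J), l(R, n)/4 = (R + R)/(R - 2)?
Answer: -6080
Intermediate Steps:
l(R, n) = 8*R/(-2 + R) (l(R, n) = 4*((R + R)/(R - 2)) = 4*((2*R)/(-2 + R)) = 4*(2*R/(-2 + R)) = 8*R/(-2 + R))
m(J) = 40/3 (m(J) = 8*5/(-2 + 5) = 8*5/3 = 8*5*(⅓) = 40/3)
(-38*N(-5))*m(5) = -38*(7 - 1*(-5))*(40/3) = -38*(7 + 5)*(40/3) = -38*12*(40/3) = -456*40/3 = -6080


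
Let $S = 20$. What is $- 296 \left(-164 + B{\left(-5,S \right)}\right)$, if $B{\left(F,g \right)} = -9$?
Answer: $51208$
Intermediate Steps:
$- 296 \left(-164 + B{\left(-5,S \right)}\right) = - 296 \left(-164 - 9\right) = \left(-296\right) \left(-173\right) = 51208$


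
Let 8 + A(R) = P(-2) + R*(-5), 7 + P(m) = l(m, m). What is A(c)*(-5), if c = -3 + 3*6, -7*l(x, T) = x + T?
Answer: 3130/7 ≈ 447.14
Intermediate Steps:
l(x, T) = -T/7 - x/7 (l(x, T) = -(x + T)/7 = -(T + x)/7 = -T/7 - x/7)
P(m) = -7 - 2*m/7 (P(m) = -7 + (-m/7 - m/7) = -7 - 2*m/7)
c = 15 (c = -3 + 18 = 15)
A(R) = -101/7 - 5*R (A(R) = -8 + ((-7 - 2/7*(-2)) + R*(-5)) = -8 + ((-7 + 4/7) - 5*R) = -8 + (-45/7 - 5*R) = -101/7 - 5*R)
A(c)*(-5) = (-101/7 - 5*15)*(-5) = (-101/7 - 75)*(-5) = -626/7*(-5) = 3130/7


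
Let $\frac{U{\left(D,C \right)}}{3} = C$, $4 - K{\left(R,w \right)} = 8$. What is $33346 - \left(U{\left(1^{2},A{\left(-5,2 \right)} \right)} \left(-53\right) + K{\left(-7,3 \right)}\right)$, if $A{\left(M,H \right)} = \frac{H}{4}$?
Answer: $\frac{66859}{2} \approx 33430.0$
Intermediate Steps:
$K{\left(R,w \right)} = -4$ ($K{\left(R,w \right)} = 4 - 8 = -4$)
$A{\left(M,H \right)} = \frac{H}{4}$ ($A{\left(M,H \right)} = H \frac{1}{4} = \frac{H}{4}$)
$U{\left(D,C \right)} = 3 C$
$33346 - \left(U{\left(1^{2},A{\left(-5,2 \right)} \right)} \left(-53\right) + K{\left(-7,3 \right)}\right) = 33346 - \left(3 \cdot \frac{1}{4} \cdot 2 \left(-53\right) - 4\right) = 33346 - \left(3 \cdot \frac{1}{2} \left(-53\right) - 4\right) = 33346 - \left(\frac{3}{2} \left(-53\right) - 4\right) = 33346 - \left(- \frac{159}{2} - 4\right) = 33346 - - \frac{167}{2} = 33346 + \frac{167}{2} = \frac{66859}{2}$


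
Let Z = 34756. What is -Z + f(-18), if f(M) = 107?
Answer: -34649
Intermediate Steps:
-Z + f(-18) = -1*34756 + 107 = -34756 + 107 = -34649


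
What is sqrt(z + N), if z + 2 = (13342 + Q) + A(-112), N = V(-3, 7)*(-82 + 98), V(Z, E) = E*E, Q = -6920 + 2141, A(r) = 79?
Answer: 4*sqrt(589) ≈ 97.077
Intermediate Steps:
Q = -4779
V(Z, E) = E**2
N = 784 (N = 7**2*(-82 + 98) = 49*16 = 784)
z = 8640 (z = -2 + ((13342 - 4779) + 79) = -2 + (8563 + 79) = -2 + 8642 = 8640)
sqrt(z + N) = sqrt(8640 + 784) = sqrt(9424) = 4*sqrt(589)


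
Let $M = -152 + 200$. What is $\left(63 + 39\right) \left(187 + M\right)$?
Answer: $23970$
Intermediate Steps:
$M = 48$
$\left(63 + 39\right) \left(187 + M\right) = \left(63 + 39\right) \left(187 + 48\right) = 102 \cdot 235 = 23970$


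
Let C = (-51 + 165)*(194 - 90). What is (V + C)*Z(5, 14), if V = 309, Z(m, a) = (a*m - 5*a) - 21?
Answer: -255465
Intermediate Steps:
Z(m, a) = -21 - 5*a + a*m (Z(m, a) = (-5*a + a*m) - 21 = -21 - 5*a + a*m)
C = 11856 (C = 114*104 = 11856)
(V + C)*Z(5, 14) = (309 + 11856)*(-21 - 5*14 + 14*5) = 12165*(-21 - 70 + 70) = 12165*(-21) = -255465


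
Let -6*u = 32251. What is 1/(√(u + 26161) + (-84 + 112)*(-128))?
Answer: -21504/76945621 - √748290/76945621 ≈ -0.00029071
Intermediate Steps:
u = -32251/6 (u = -⅙*32251 = -32251/6 ≈ -5375.2)
1/(√(u + 26161) + (-84 + 112)*(-128)) = 1/(√(-32251/6 + 26161) + (-84 + 112)*(-128)) = 1/(√(124715/6) + 28*(-128)) = 1/(√748290/6 - 3584) = 1/(-3584 + √748290/6)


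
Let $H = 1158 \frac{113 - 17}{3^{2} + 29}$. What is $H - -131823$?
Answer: $\frac{2560221}{19} \approx 1.3475 \cdot 10^{5}$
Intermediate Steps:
$H = \frac{55584}{19}$ ($H = 1158 \frac{96}{9 + 29} = 1158 \cdot \frac{96}{38} = 1158 \cdot 96 \cdot \frac{1}{38} = 1158 \cdot \frac{48}{19} = \frac{55584}{19} \approx 2925.5$)
$H - -131823 = \frac{55584}{19} - -131823 = \frac{55584}{19} + 131823 = \frac{2560221}{19}$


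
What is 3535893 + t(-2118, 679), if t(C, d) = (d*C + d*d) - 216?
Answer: 2558596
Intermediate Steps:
t(C, d) = -216 + d² + C*d (t(C, d) = (C*d + d²) - 216 = (d² + C*d) - 216 = -216 + d² + C*d)
3535893 + t(-2118, 679) = 3535893 + (-216 + 679² - 2118*679) = 3535893 + (-216 + 461041 - 1438122) = 3535893 - 977297 = 2558596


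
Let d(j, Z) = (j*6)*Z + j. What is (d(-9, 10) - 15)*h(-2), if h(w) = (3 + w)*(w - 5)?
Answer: 3948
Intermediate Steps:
h(w) = (-5 + w)*(3 + w) (h(w) = (3 + w)*(-5 + w) = (-5 + w)*(3 + w))
d(j, Z) = j + 6*Z*j (d(j, Z) = (6*j)*Z + j = 6*Z*j + j = j + 6*Z*j)
(d(-9, 10) - 15)*h(-2) = (-9*(1 + 6*10) - 15)*(-15 + (-2)**2 - 2*(-2)) = (-9*(1 + 60) - 15)*(-15 + 4 + 4) = (-9*61 - 15)*(-7) = (-549 - 15)*(-7) = -564*(-7) = 3948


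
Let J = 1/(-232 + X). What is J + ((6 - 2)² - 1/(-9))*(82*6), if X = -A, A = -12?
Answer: 5231597/660 ≈ 7926.7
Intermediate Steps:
X = 12 (X = -1*(-12) = 12)
J = -1/220 (J = 1/(-232 + 12) = 1/(-220) = -1/220 ≈ -0.0045455)
J + ((6 - 2)² - 1/(-9))*(82*6) = -1/220 + ((6 - 2)² - 1/(-9))*(82*6) = -1/220 + (4² - 1*(-⅑))*492 = -1/220 + (16 + ⅑)*492 = -1/220 + (145/9)*492 = -1/220 + 23780/3 = 5231597/660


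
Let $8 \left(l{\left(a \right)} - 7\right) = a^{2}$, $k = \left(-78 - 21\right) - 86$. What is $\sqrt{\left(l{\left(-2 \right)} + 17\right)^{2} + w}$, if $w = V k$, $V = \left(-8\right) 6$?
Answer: $\frac{\sqrt{37921}}{2} \approx 97.367$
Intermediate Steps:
$k = -185$ ($k = -99 - 86 = -185$)
$V = -48$
$l{\left(a \right)} = 7 + \frac{a^{2}}{8}$
$w = 8880$ ($w = \left(-48\right) \left(-185\right) = 8880$)
$\sqrt{\left(l{\left(-2 \right)} + 17\right)^{2} + w} = \sqrt{\left(\left(7 + \frac{\left(-2\right)^{2}}{8}\right) + 17\right)^{2} + 8880} = \sqrt{\left(\left(7 + \frac{1}{8} \cdot 4\right) + 17\right)^{2} + 8880} = \sqrt{\left(\left(7 + \frac{1}{2}\right) + 17\right)^{2} + 8880} = \sqrt{\left(\frac{15}{2} + 17\right)^{2} + 8880} = \sqrt{\left(\frac{49}{2}\right)^{2} + 8880} = \sqrt{\frac{2401}{4} + 8880} = \sqrt{\frac{37921}{4}} = \frac{\sqrt{37921}}{2}$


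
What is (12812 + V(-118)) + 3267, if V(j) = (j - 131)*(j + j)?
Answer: 74843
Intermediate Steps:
V(j) = 2*j*(-131 + j) (V(j) = (-131 + j)*(2*j) = 2*j*(-131 + j))
(12812 + V(-118)) + 3267 = (12812 + 2*(-118)*(-131 - 118)) + 3267 = (12812 + 2*(-118)*(-249)) + 3267 = (12812 + 58764) + 3267 = 71576 + 3267 = 74843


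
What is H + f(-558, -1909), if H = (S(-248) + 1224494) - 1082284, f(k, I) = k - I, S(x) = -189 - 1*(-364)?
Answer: 143736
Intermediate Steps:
S(x) = 175 (S(x) = -189 + 364 = 175)
H = 142385 (H = (175 + 1224494) - 1082284 = 1224669 - 1082284 = 142385)
H + f(-558, -1909) = 142385 + (-558 - 1*(-1909)) = 142385 + (-558 + 1909) = 142385 + 1351 = 143736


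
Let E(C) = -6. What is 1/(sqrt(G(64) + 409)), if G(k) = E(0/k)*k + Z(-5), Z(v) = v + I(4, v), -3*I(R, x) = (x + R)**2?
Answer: sqrt(177)/59 ≈ 0.22549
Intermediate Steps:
I(R, x) = -(R + x)**2/3 (I(R, x) = -(x + R)**2/3 = -(R + x)**2/3)
Z(v) = v - (4 + v)**2/3
G(k) = -16/3 - 6*k (G(k) = -6*k + (-5 - (4 - 5)**2/3) = -6*k + (-5 - 1/3*(-1)**2) = -6*k + (-5 - 1/3*1) = -6*k + (-5 - 1/3) = -6*k - 16/3 = -16/3 - 6*k)
1/(sqrt(G(64) + 409)) = 1/(sqrt((-16/3 - 6*64) + 409)) = 1/(sqrt((-16/3 - 384) + 409)) = 1/(sqrt(-1168/3 + 409)) = 1/(sqrt(59/3)) = 1/(sqrt(177)/3) = sqrt(177)/59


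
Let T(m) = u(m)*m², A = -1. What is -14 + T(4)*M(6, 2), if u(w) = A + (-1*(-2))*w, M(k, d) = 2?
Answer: 210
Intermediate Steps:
u(w) = -1 + 2*w (u(w) = -1 + (-1*(-2))*w = -1 + 2*w)
T(m) = m²*(-1 + 2*m) (T(m) = (-1 + 2*m)*m² = m²*(-1 + 2*m))
-14 + T(4)*M(6, 2) = -14 + (4²*(-1 + 2*4))*2 = -14 + (16*(-1 + 8))*2 = -14 + (16*7)*2 = -14 + 112*2 = -14 + 224 = 210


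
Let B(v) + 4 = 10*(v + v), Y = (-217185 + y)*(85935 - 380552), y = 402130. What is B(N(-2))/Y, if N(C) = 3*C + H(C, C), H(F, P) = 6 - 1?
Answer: 24/54487941065 ≈ 4.4046e-10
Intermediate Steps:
H(F, P) = 5
Y = -54487941065 (Y = (-217185 + 402130)*(85935 - 380552) = 184945*(-294617) = -54487941065)
N(C) = 5 + 3*C (N(C) = 3*C + 5 = 5 + 3*C)
B(v) = -4 + 20*v (B(v) = -4 + 10*(v + v) = -4 + 10*(2*v) = -4 + 20*v)
B(N(-2))/Y = (-4 + 20*(5 + 3*(-2)))/(-54487941065) = (-4 + 20*(5 - 6))*(-1/54487941065) = (-4 + 20*(-1))*(-1/54487941065) = (-4 - 20)*(-1/54487941065) = -24*(-1/54487941065) = 24/54487941065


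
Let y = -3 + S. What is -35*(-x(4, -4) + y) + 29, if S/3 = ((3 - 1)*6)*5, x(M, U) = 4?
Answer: -6026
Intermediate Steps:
S = 180 (S = 3*(((3 - 1)*6)*5) = 3*((2*6)*5) = 3*(12*5) = 3*60 = 180)
y = 177 (y = -3 + 180 = 177)
-35*(-x(4, -4) + y) + 29 = -35*(-1*4 + 177) + 29 = -35*(-4 + 177) + 29 = -35*173 + 29 = -6055 + 29 = -6026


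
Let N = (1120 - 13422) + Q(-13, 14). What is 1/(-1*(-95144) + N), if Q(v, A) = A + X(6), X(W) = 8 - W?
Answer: 1/82858 ≈ 1.2069e-5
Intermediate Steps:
Q(v, A) = 2 + A (Q(v, A) = A + (8 - 1*6) = A + (8 - 6) = A + 2 = 2 + A)
N = -12286 (N = (1120 - 13422) + (2 + 14) = -12302 + 16 = -12286)
1/(-1*(-95144) + N) = 1/(-1*(-95144) - 12286) = 1/(95144 - 12286) = 1/82858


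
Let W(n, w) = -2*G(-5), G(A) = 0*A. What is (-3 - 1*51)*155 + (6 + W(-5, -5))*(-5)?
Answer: -8400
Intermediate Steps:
G(A) = 0
W(n, w) = 0 (W(n, w) = -2*0 = 0)
(-3 - 1*51)*155 + (6 + W(-5, -5))*(-5) = (-3 - 1*51)*155 + (6 + 0)*(-5) = (-3 - 51)*155 + 6*(-5) = -54*155 - 30 = -8370 - 30 = -8400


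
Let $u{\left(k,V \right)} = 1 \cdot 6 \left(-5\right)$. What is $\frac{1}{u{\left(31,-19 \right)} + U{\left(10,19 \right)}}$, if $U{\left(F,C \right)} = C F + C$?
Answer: $\frac{1}{179} \approx 0.0055866$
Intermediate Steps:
$u{\left(k,V \right)} = -30$ ($u{\left(k,V \right)} = 6 \left(-5\right) = -30$)
$U{\left(F,C \right)} = C + C F$
$\frac{1}{u{\left(31,-19 \right)} + U{\left(10,19 \right)}} = \frac{1}{-30 + 19 \left(1 + 10\right)} = \frac{1}{-30 + 19 \cdot 11} = \frac{1}{-30 + 209} = \frac{1}{179}$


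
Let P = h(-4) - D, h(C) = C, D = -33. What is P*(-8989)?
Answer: -260681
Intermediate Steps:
P = 29 (P = -4 - 1*(-33) = -4 + 33 = 29)
P*(-8989) = 29*(-8989) = -260681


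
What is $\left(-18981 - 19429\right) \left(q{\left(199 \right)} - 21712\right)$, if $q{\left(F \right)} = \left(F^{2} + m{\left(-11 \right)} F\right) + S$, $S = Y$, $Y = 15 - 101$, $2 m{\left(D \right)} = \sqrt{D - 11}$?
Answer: $-683813230 - 3821795 i \sqrt{22} \approx -6.8381 \cdot 10^{8} - 1.7926 \cdot 10^{7} i$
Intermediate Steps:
$m{\left(D \right)} = \frac{\sqrt{-11 + D}}{2}$ ($m{\left(D \right)} = \frac{\sqrt{D - 11}}{2} = \frac{\sqrt{-11 + D}}{2}$)
$Y = -86$
$S = -86$
$q{\left(F \right)} = -86 + F^{2} + \frac{i F \sqrt{22}}{2}$ ($q{\left(F \right)} = \left(F^{2} + \frac{\sqrt{-11 - 11}}{2} F\right) - 86 = \left(F^{2} + \frac{\sqrt{-22}}{2} F\right) - 86 = \left(F^{2} + \frac{i \sqrt{22}}{2} F\right) - 86 = \left(F^{2} + \frac{i F \sqrt{22}}{2}\right) - 86 = -86 + F^{2} + \frac{i F \sqrt{22}}{2}$)
$\left(-18981 - 19429\right) \left(q{\left(199 \right)} - 21712\right) = \left(-18981 - 19429\right) \left(\left(-86 + 199^{2} + \frac{1}{2} i 199 \sqrt{22}\right) - 21712\right) = - 38410 \left(\left(-86 + 39601 + \frac{199 i \sqrt{22}}{2}\right) - 21712\right) = - 38410 \left(\left(39515 + \frac{199 i \sqrt{22}}{2}\right) - 21712\right) = - 38410 \left(17803 + \frac{199 i \sqrt{22}}{2}\right) = -683813230 - 3821795 i \sqrt{22}$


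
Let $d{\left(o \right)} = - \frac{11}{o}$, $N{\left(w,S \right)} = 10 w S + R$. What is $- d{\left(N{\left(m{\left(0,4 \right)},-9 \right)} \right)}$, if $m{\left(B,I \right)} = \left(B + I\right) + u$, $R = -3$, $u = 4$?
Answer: $- \frac{11}{723} \approx -0.015214$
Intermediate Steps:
$m{\left(B,I \right)} = 4 + B + I$ ($m{\left(B,I \right)} = \left(B + I\right) + 4 = 4 + B + I$)
$N{\left(w,S \right)} = -3 + 10 S w$ ($N{\left(w,S \right)} = 10 w S - 3 = 10 S w - 3 = -3 + 10 S w$)
$- d{\left(N{\left(m{\left(0,4 \right)},-9 \right)} \right)} = - \frac{-11}{-3 + 10 \left(-9\right) \left(4 + 0 + 4\right)} = - \frac{-11}{-3 + 10 \left(-9\right) 8} = - \frac{-11}{-3 - 720} = - \frac{-11}{-723} = - \frac{\left(-11\right) \left(-1\right)}{723} = \left(-1\right) \frac{11}{723} = - \frac{11}{723}$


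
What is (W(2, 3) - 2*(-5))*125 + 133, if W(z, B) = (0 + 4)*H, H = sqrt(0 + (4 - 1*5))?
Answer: 1383 + 500*I ≈ 1383.0 + 500.0*I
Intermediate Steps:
H = I (H = sqrt(0 + (4 - 5)) = sqrt(0 - 1) = sqrt(-1) = I ≈ 1.0*I)
W(z, B) = 4*I (W(z, B) = (0 + 4)*I = 4*I)
(W(2, 3) - 2*(-5))*125 + 133 = (4*I - 2*(-5))*125 + 133 = (4*I + 10)*125 + 133 = (10 + 4*I)*125 + 133 = (1250 + 500*I) + 133 = 1383 + 500*I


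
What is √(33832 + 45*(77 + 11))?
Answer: 4*√2362 ≈ 194.40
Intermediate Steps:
√(33832 + 45*(77 + 11)) = √(33832 + 45*88) = √(33832 + 3960) = √37792 = 4*√2362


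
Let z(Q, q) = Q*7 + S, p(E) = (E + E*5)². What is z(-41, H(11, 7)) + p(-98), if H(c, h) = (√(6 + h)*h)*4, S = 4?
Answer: 345461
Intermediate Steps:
p(E) = 36*E² (p(E) = (E + 5*E)² = (6*E)² = 36*E²)
H(c, h) = 4*h*√(6 + h) (H(c, h) = (h*√(6 + h))*4 = 4*h*√(6 + h))
z(Q, q) = 4 + 7*Q (z(Q, q) = Q*7 + 4 = 7*Q + 4 = 4 + 7*Q)
z(-41, H(11, 7)) + p(-98) = (4 + 7*(-41)) + 36*(-98)² = (4 - 287) + 36*9604 = -283 + 345744 = 345461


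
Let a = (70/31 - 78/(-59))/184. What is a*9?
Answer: 14733/84134 ≈ 0.17511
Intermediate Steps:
a = 1637/84134 (a = (70*(1/31) - 78*(-1/59))*(1/184) = (70/31 + 78/59)*(1/184) = (6548/1829)*(1/184) = 1637/84134 ≈ 0.019457)
a*9 = (1637/84134)*9 = 14733/84134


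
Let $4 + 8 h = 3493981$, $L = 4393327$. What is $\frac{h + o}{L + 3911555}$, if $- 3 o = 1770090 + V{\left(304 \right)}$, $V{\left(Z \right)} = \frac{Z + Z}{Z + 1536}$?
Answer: $- \frac{423061039}{22921474320} \approx -0.018457$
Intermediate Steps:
$h = \frac{3493977}{8}$ ($h = - \frac{1}{2} + \frac{1}{8} \cdot 3493981 = - \frac{1}{2} + \frac{3493981}{8} = \frac{3493977}{8} \approx 4.3675 \cdot 10^{5}$)
$V{\left(Z \right)} = \frac{2 Z}{1536 + Z}$
$o = - \frac{203560388}{345}$ ($o = - \frac{1770090 + 2 \cdot 304 \frac{1}{1536 + 304}}{3} = - \frac{1770090 + 2 \cdot 304 \cdot \frac{1}{1840}}{3} = - \frac{1770090 + \frac{38}{115}}{3} = \left(- \frac{1}{3}\right) \frac{203560388}{115} = - \frac{203560388}{345} \approx -5.9003 \cdot 10^{5}$)
$\frac{h + o}{L + 3911555} = \frac{\frac{3493977}{8} - \frac{203560388}{345}}{4393327 + 3911555} = - \frac{423061039}{2760 \cdot 8304882} = \left(- \frac{423061039}{2760}\right) \frac{1}{8304882} = - \frac{423061039}{22921474320}$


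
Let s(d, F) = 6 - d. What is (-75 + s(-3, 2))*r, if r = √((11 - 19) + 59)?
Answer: -66*√51 ≈ -471.33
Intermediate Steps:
r = √51 (r = √(-8 + 59) = √51 ≈ 7.1414)
(-75 + s(-3, 2))*r = (-75 + (6 - 1*(-3)))*√51 = (-75 + (6 + 3))*√51 = (-75 + 9)*√51 = -66*√51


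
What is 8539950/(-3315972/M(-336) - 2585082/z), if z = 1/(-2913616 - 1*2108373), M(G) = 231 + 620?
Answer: 1211249575/1841316268822571 ≈ 6.5782e-7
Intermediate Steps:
M(G) = 851
z = -1/5021989 (z = 1/(-2913616 - 2108373) = 1/(-5021989) = -1/5021989 ≈ -1.9912e-7)
8539950/(-3315972/M(-336) - 2585082/z) = 8539950/(-3315972/851 - 2585082/(-1/5021989)) = 8539950/(-3315972*1/851 - 2585082*(-5021989)) = 8539950/(-3315972/851 + 12982253368098) = 8539950/(11047897612935426/851) = 8539950*(851/11047897612935426) = 1211249575/1841316268822571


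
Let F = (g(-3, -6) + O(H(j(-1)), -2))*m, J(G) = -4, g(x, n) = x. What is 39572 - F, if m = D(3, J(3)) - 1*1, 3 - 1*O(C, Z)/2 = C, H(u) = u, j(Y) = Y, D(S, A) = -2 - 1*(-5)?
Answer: 39562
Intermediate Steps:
D(S, A) = 3 (D(S, A) = -2 + 5 = 3)
O(C, Z) = 6 - 2*C
m = 2 (m = 3 - 1*1 = 3 - 1 = 2)
F = 10 (F = (-3 + (6 - 2*(-1)))*2 = (-3 + (6 + 2))*2 = (-3 + 8)*2 = 5*2 = 10)
39572 - F = 39572 - 1*10 = 39572 - 10 = 39562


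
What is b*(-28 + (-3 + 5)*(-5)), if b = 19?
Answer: -722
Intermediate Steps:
b*(-28 + (-3 + 5)*(-5)) = 19*(-28 + (-3 + 5)*(-5)) = 19*(-28 + 2*(-5)) = 19*(-28 - 10) = 19*(-38) = -722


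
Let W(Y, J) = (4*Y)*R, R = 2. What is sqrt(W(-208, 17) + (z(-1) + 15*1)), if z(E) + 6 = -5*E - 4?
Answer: I*sqrt(1654) ≈ 40.669*I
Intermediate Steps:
z(E) = -10 - 5*E (z(E) = -6 + (-5*E - 4) = -6 + (-4 - 5*E) = -10 - 5*E)
W(Y, J) = 8*Y (W(Y, J) = (4*Y)*2 = 8*Y)
sqrt(W(-208, 17) + (z(-1) + 15*1)) = sqrt(8*(-208) + ((-10 - 5*(-1)) + 15*1)) = sqrt(-1664 + ((-10 + 5) + 15)) = sqrt(-1664 + (-5 + 15)) = sqrt(-1664 + 10) = sqrt(-1654) = I*sqrt(1654)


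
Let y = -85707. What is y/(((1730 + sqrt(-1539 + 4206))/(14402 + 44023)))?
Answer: -8662856451750/2990233 + 5007431475*sqrt(2667)/2990233 ≈ -2.8106e+6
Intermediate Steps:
y/(((1730 + sqrt(-1539 + 4206))/(14402 + 44023))) = -85707*(14402 + 44023)/(1730 + sqrt(-1539 + 4206)) = -85707*58425/(1730 + sqrt(2667)) = -85707/(346/11685 + sqrt(2667)/58425)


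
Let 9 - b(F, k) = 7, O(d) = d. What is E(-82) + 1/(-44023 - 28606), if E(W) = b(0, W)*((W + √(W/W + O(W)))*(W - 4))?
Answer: 1024359415/72629 - 1548*I ≈ 14104.0 - 1548.0*I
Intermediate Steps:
b(F, k) = 2 (b(F, k) = 9 - 1*7 = 9 - 7 = 2)
E(W) = 2*(-4 + W)*(W + √(1 + W)) (E(W) = 2*((W + √(W/W + W))*(W - 4)) = 2*((W + √(1 + W))*(-4 + W)) = 2*((-4 + W)*(W + √(1 + W))) = 2*(-4 + W)*(W + √(1 + W)))
E(-82) + 1/(-44023 - 28606) = (-8*(-82) - 8*√(1 - 82) + 2*(-82)² + 2*(-82)*√(1 - 82)) + 1/(-44023 - 28606) = (656 - 72*I + 2*6724 + 2*(-82)*√(-81)) + 1/(-72629) = (656 - 72*I + 13448 + 2*(-82)*(9*I)) - 1/72629 = (656 - 72*I + 13448 - 1476*I) - 1/72629 = (14104 - 1548*I) - 1/72629 = 1024359415/72629 - 1548*I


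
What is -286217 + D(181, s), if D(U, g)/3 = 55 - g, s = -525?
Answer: -284477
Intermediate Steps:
D(U, g) = 165 - 3*g (D(U, g) = 3*(55 - g) = 165 - 3*g)
-286217 + D(181, s) = -286217 + (165 - 3*(-525)) = -286217 + (165 + 1575) = -286217 + 1740 = -284477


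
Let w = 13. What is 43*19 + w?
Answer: 830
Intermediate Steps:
43*19 + w = 43*19 + 13 = 817 + 13 = 830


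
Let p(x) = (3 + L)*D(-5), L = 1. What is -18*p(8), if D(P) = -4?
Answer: 288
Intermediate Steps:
p(x) = -16 (p(x) = (3 + 1)*(-4) = 4*(-4) = -16)
-18*p(8) = -18*(-16) = 288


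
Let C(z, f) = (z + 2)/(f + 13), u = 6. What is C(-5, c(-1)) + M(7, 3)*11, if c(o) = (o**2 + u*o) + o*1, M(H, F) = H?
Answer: 536/7 ≈ 76.571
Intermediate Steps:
c(o) = o**2 + 7*o (c(o) = (o**2 + 6*o) + o*1 = (o**2 + 6*o) + o = o**2 + 7*o)
C(z, f) = (2 + z)/(13 + f)
C(-5, c(-1)) + M(7, 3)*11 = (2 - 5)/(13 - (7 - 1)) + 7*11 = -3/(13 - 1*6) + 77 = -3/(13 - 6) + 77 = -3/7 + 77 = 536/7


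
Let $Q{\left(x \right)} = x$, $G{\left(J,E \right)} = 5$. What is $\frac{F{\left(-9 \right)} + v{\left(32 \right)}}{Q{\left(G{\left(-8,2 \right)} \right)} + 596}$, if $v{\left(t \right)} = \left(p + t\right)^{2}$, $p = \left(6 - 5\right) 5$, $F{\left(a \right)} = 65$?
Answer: $\frac{1434}{601} \approx 2.386$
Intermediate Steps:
$p = 5$ ($p = 1 \cdot 5 = 5$)
$v{\left(t \right)} = \left(5 + t\right)^{2}$
$\frac{F{\left(-9 \right)} + v{\left(32 \right)}}{Q{\left(G{\left(-8,2 \right)} \right)} + 596} = \frac{65 + \left(5 + 32\right)^{2}}{5 + 596} = \frac{65 + 37^{2}}{601} = \left(65 + 1369\right) \frac{1}{601} = 1434 \cdot \frac{1}{601} = \frac{1434}{601}$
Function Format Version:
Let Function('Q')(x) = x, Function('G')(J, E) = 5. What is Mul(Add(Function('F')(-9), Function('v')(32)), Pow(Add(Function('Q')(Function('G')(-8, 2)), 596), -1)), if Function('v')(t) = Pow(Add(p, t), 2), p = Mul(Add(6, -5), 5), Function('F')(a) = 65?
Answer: Rational(1434, 601) ≈ 2.3860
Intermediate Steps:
p = 5 (p = Mul(1, 5) = 5)
Function('v')(t) = Pow(Add(5, t), 2)
Mul(Add(Function('F')(-9), Function('v')(32)), Pow(Add(Function('Q')(Function('G')(-8, 2)), 596), -1)) = Mul(Add(65, Pow(Add(5, 32), 2)), Pow(Add(5, 596), -1)) = Mul(Add(65, Pow(37, 2)), Pow(601, -1)) = Mul(Add(65, 1369), Rational(1, 601)) = Mul(1434, Rational(1, 601)) = Rational(1434, 601)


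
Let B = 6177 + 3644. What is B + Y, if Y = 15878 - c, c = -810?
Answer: 26509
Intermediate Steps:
B = 9821
Y = 16688 (Y = 15878 - 1*(-810) = 15878 + 810 = 16688)
B + Y = 9821 + 16688 = 26509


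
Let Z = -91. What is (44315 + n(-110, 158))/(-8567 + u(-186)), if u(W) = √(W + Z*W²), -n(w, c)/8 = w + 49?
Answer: -383827301/76541911 - 44803*I*√3148422/76541911 ≈ -5.0146 - 1.0386*I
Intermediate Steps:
n(w, c) = -392 - 8*w (n(w, c) = -8*(w + 49) = -8*(49 + w) = -392 - 8*w)
u(W) = √(W - 91*W²)
(44315 + n(-110, 158))/(-8567 + u(-186)) = (44315 + (-392 - 8*(-110)))/(-8567 + √(-186*(1 - 91*(-186)))) = (44315 + (-392 + 880))/(-8567 + √(-186*(1 + 16926))) = (44315 + 488)/(-8567 + √(-186*16927)) = 44803/(-8567 + √(-3148422)) = 44803/(-8567 + I*√3148422)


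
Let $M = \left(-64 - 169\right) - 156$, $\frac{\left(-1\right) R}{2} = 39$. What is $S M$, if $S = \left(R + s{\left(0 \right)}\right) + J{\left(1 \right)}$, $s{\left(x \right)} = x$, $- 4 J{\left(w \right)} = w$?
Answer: $\frac{121757}{4} \approx 30439.0$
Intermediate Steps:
$R = -78$ ($R = \left(-2\right) 39 = -78$)
$J{\left(w \right)} = - \frac{w}{4}$
$M = -389$ ($M = -233 - 156 = -389$)
$S = - \frac{313}{4}$ ($S = \left(-78 + 0\right) - \frac{1}{4} = -78 - \frac{1}{4} = - \frac{313}{4} \approx -78.25$)
$S M = \left(- \frac{313}{4}\right) \left(-389\right) = \frac{121757}{4}$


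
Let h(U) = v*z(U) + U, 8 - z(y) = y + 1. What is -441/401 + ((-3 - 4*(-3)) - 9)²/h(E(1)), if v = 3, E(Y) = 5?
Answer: -441/401 ≈ -1.0998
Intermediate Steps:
z(y) = 7 - y (z(y) = 8 - (y + 1) = 8 - (1 + y) = 8 + (-1 - y) = 7 - y)
h(U) = 21 - 2*U (h(U) = 3*(7 - U) + U = (21 - 3*U) + U = 21 - 2*U)
-441/401 + ((-3 - 4*(-3)) - 9)²/h(E(1)) = -441/401 + ((-3 - 4*(-3)) - 9)²/(21 - 2*5) = -441*1/401 + ((-3 + 12) - 9)²/(21 - 10) = -441/401 + (9 - 9)²/11 = -441/401 + 0²*(1/11) = -441/401 + 0*(1/11) = -441/401 + 0 = -441/401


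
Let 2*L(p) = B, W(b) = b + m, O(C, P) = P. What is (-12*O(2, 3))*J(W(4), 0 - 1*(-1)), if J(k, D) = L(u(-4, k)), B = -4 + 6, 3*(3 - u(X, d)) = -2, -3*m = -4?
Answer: -36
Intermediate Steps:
m = 4/3 (m = -1/3*(-4) = 4/3 ≈ 1.3333)
u(X, d) = 11/3 (u(X, d) = 3 - 1/3*(-2) = 3 + 2/3 = 11/3)
W(b) = 4/3 + b (W(b) = b + 4/3 = 4/3 + b)
B = 2
L(p) = 1 (L(p) = (1/2)*2 = 1)
J(k, D) = 1
(-12*O(2, 3))*J(W(4), 0 - 1*(-1)) = -12*3*1 = -36*1 = -36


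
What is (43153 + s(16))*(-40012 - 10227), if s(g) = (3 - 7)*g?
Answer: -2164748271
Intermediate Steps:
s(g) = -4*g
(43153 + s(16))*(-40012 - 10227) = (43153 - 4*16)*(-40012 - 10227) = (43153 - 64)*(-50239) = 43089*(-50239) = -2164748271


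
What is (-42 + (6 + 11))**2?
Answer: 625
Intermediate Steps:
(-42 + (6 + 11))**2 = (-42 + 17)**2 = (-25)**2 = 625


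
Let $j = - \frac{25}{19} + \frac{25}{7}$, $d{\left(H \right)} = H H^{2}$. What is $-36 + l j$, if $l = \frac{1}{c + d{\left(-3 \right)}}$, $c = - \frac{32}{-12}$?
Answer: $- \frac{350424}{9709} \approx -36.093$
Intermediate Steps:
$d{\left(H \right)} = H^{3}$
$c = \frac{8}{3}$ ($c = \left(-32\right) \left(- \frac{1}{12}\right) = \frac{8}{3} \approx 2.6667$)
$l = - \frac{3}{73}$ ($l = \frac{1}{\frac{8}{3} + \left(-3\right)^{3}} = \frac{1}{\frac{8}{3} - 27} = \frac{1}{- \frac{73}{3}} = - \frac{3}{73} \approx -0.041096$)
$j = \frac{300}{133}$ ($j = \left(-25\right) \frac{1}{19} + 25 \cdot \frac{1}{7} = - \frac{25}{19} + \frac{25}{7} = \frac{300}{133} \approx 2.2556$)
$-36 + l j = -36 - \frac{900}{9709} = - \frac{350424}{9709}$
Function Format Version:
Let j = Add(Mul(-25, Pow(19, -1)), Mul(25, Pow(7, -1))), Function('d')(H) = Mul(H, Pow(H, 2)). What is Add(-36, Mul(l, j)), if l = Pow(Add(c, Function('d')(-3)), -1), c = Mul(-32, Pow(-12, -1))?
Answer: Rational(-350424, 9709) ≈ -36.093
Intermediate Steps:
Function('d')(H) = Pow(H, 3)
c = Rational(8, 3) (c = Mul(-32, Rational(-1, 12)) = Rational(8, 3) ≈ 2.6667)
l = Rational(-3, 73) (l = Pow(Add(Rational(8, 3), Pow(-3, 3)), -1) = Pow(Add(Rational(8, 3), -27), -1) = Pow(Rational(-73, 3), -1) = Rational(-3, 73) ≈ -0.041096)
j = Rational(300, 133) (j = Add(Mul(-25, Rational(1, 19)), Mul(25, Rational(1, 7))) = Add(Rational(-25, 19), Rational(25, 7)) = Rational(300, 133) ≈ 2.2556)
Add(-36, Mul(l, j)) = Add(-36, Mul(Rational(-3, 73), Rational(300, 133))) = Add(-36, Rational(-900, 9709)) = Rational(-350424, 9709)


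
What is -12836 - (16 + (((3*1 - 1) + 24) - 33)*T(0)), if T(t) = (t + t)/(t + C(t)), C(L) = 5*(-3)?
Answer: -12852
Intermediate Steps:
C(L) = -15
T(t) = 2*t/(-15 + t) (T(t) = (t + t)/(t - 15) = (2*t)/(-15 + t) = 2*t/(-15 + t))
-12836 - (16 + (((3*1 - 1) + 24) - 33)*T(0)) = -12836 - (16 + (((3*1 - 1) + 24) - 33)*(2*0/(-15 + 0))) = -12836 - (16 + (((3 - 1) + 24) - 33)*(2*0/(-15))) = -12836 - (16 + ((2 + 24) - 33)*(2*0*(-1/15))) = -12836 - (16 + (26 - 33)*0) = -12836 - (16 - 7*0) = -12836 - (16 + 0) = -12836 - 1*16 = -12836 - 16 = -12852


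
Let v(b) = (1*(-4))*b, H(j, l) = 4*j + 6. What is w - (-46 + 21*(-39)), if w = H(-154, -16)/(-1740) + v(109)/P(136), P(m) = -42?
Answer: 355547/406 ≈ 875.73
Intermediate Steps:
H(j, l) = 6 + 4*j
v(b) = -4*b
w = 4357/406 (w = (6 + 4*(-154))/(-1740) - 4*109/(-42) = (6 - 616)*(-1/1740) - 436*(-1/42) = -610*(-1/1740) + 218/21 = 61/174 + 218/21 = 4357/406 ≈ 10.732)
w - (-46 + 21*(-39)) = 4357/406 - (-46 + 21*(-39)) = 4357/406 - (-46 - 819) = 4357/406 - 1*(-865) = 4357/406 + 865 = 355547/406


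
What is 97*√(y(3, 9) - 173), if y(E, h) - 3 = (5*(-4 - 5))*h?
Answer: 485*I*√23 ≈ 2326.0*I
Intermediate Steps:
y(E, h) = 3 - 45*h (y(E, h) = 3 + (5*(-4 - 5))*h = 3 + (5*(-9))*h = 3 - 45*h)
97*√(y(3, 9) - 173) = 97*√((3 - 45*9) - 173) = 97*√((3 - 405) - 173) = 97*√(-402 - 173) = 97*√(-575) = 97*(5*I*√23) = 485*I*√23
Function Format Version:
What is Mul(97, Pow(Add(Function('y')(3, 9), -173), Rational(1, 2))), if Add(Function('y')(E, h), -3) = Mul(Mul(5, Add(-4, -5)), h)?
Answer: Mul(485, I, Pow(23, Rational(1, 2))) ≈ Mul(2326.0, I)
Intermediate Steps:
Function('y')(E, h) = Add(3, Mul(-45, h)) (Function('y')(E, h) = Add(3, Mul(Mul(5, Add(-4, -5)), h)) = Add(3, Mul(Mul(5, -9), h)) = Add(3, Mul(-45, h)))
Mul(97, Pow(Add(Function('y')(3, 9), -173), Rational(1, 2))) = Mul(97, Pow(Add(Add(3, Mul(-45, 9)), -173), Rational(1, 2))) = Mul(97, Pow(Add(Add(3, -405), -173), Rational(1, 2))) = Mul(97, Pow(Add(-402, -173), Rational(1, 2))) = Mul(97, Pow(-575, Rational(1, 2))) = Mul(97, Mul(5, I, Pow(23, Rational(1, 2)))) = Mul(485, I, Pow(23, Rational(1, 2)))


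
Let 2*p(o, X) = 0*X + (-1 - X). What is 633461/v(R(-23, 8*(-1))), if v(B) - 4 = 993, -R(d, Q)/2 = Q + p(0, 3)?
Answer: 633461/997 ≈ 635.37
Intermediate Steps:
p(o, X) = -1/2 - X/2 (p(o, X) = (0*X + (-1 - X))/2 = (0 + (-1 - X))/2 = (-1 - X)/2 = -1/2 - X/2)
R(d, Q) = 4 - 2*Q (R(d, Q) = -2*(Q + (-1/2 - 1/2*3)) = -2*(Q + (-1/2 - 3/2)) = -2*(Q - 2) = -2*(-2 + Q) = 4 - 2*Q)
v(B) = 997 (v(B) = 4 + 993 = 997)
633461/v(R(-23, 8*(-1))) = 633461/997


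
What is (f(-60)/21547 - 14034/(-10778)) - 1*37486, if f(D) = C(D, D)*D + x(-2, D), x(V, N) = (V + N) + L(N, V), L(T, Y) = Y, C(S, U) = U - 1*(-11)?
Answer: -4352587033475/116116783 ≈ -37485.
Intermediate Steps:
C(S, U) = 11 + U (C(S, U) = U + 11 = 11 + U)
x(V, N) = N + 2*V (x(V, N) = (V + N) + V = (N + V) + V = N + 2*V)
f(D) = -4 + D + D*(11 + D) (f(D) = (11 + D)*D + (D + 2*(-2)) = D*(11 + D) + (D - 4) = D*(11 + D) + (-4 + D) = -4 + D + D*(11 + D))
(f(-60)/21547 - 14034/(-10778)) - 1*37486 = ((-4 - 60 - 60*(11 - 60))/21547 - 14034/(-10778)) - 1*37486 = ((-4 - 60 - 60*(-49))*(1/21547) - 14034*(-1/10778)) - 37486 = ((-4 - 60 + 2940)*(1/21547) + 7017/5389) - 37486 = (2876*(1/21547) + 7017/5389) - 37486 = (2876/21547 + 7017/5389) - 37486 = 166694063/116116783 - 37486 = -4352587033475/116116783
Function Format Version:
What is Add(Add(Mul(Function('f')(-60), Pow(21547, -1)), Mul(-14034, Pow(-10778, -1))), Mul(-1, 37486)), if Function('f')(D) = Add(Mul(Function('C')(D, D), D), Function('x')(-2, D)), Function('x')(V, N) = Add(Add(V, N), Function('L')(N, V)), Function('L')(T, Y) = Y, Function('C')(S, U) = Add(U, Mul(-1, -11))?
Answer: Rational(-4352587033475, 116116783) ≈ -37485.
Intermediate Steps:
Function('C')(S, U) = Add(11, U) (Function('C')(S, U) = Add(U, 11) = Add(11, U))
Function('x')(V, N) = Add(N, Mul(2, V)) (Function('x')(V, N) = Add(Add(V, N), V) = Add(Add(N, V), V) = Add(N, Mul(2, V)))
Function('f')(D) = Add(-4, D, Mul(D, Add(11, D))) (Function('f')(D) = Add(Mul(Add(11, D), D), Add(D, Mul(2, -2))) = Add(Mul(D, Add(11, D)), Add(D, -4)) = Add(Mul(D, Add(11, D)), Add(-4, D)) = Add(-4, D, Mul(D, Add(11, D))))
Add(Add(Mul(Function('f')(-60), Pow(21547, -1)), Mul(-14034, Pow(-10778, -1))), Mul(-1, 37486)) = Add(Add(Mul(Add(-4, -60, Mul(-60, Add(11, -60))), Pow(21547, -1)), Mul(-14034, Pow(-10778, -1))), Mul(-1, 37486)) = Add(Add(Mul(Add(-4, -60, Mul(-60, -49)), Rational(1, 21547)), Mul(-14034, Rational(-1, 10778))), -37486) = Add(Add(Mul(Add(-4, -60, 2940), Rational(1, 21547)), Rational(7017, 5389)), -37486) = Add(Add(Mul(2876, Rational(1, 21547)), Rational(7017, 5389)), -37486) = Add(Add(Rational(2876, 21547), Rational(7017, 5389)), -37486) = Add(Rational(166694063, 116116783), -37486) = Rational(-4352587033475, 116116783)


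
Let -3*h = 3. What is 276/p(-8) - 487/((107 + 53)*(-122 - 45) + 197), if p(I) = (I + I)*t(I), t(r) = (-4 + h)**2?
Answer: -1781387/2652300 ≈ -0.67164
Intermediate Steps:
h = -1 (h = -1/3*3 = -1)
t(r) = 25 (t(r) = (-4 - 1)**2 = (-5)**2 = 25)
p(I) = 50*I (p(I) = (I + I)*25 = (2*I)*25 = 50*I)
276/p(-8) - 487/((107 + 53)*(-122 - 45) + 197) = 276/((50*(-8))) - 487/((107 + 53)*(-122 - 45) + 197) = 276/(-400) - 487/(160*(-167) + 197) = 276*(-1/400) - 487/(-26720 + 197) = -69/100 - 487/(-26523) = -69/100 - 487*(-1/26523) = -69/100 + 487/26523 = -1781387/2652300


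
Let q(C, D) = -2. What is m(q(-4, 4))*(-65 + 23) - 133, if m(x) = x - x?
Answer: -133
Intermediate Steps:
m(x) = 0
m(q(-4, 4))*(-65 + 23) - 133 = 0*(-65 + 23) - 133 = 0*(-42) - 133 = 0 - 133 = -133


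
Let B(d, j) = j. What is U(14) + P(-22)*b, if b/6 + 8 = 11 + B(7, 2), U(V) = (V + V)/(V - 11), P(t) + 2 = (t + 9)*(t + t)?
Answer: 51328/3 ≈ 17109.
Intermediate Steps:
P(t) = -2 + 2*t*(9 + t) (P(t) = -2 + (t + 9)*(t + t) = -2 + (9 + t)*(2*t) = -2 + 2*t*(9 + t))
U(V) = 2*V/(-11 + V) (U(V) = (2*V)/(-11 + V) = 2*V/(-11 + V))
b = 30 (b = -48 + 6*(11 + 2) = -48 + 6*13 = -48 + 78 = 30)
U(14) + P(-22)*b = 2*14/(-11 + 14) + (-2 + 2*(-22)² + 18*(-22))*30 = 2*14/3 + (-2 + 2*484 - 396)*30 = 2*14*(⅓) + (-2 + 968 - 396)*30 = 28/3 + 570*30 = 28/3 + 17100 = 51328/3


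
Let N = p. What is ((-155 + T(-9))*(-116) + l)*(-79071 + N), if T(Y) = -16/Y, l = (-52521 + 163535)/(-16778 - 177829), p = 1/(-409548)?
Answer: -2074209149582787393/1475942734 ≈ -1.4053e+9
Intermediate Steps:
p = -1/409548 ≈ -2.4417e-6
l = -111014/194607 (l = 111014/(-194607) = 111014*(-1/194607) = -111014/194607 ≈ -0.57045)
N = -1/409548 ≈ -2.4417e-6
((-155 + T(-9))*(-116) + l)*(-79071 + N) = ((-155 - 16/(-9))*(-116) - 111014/194607)*(-79071 - 1/409548) = ((-155 - 16*(-⅑))*(-116) - 111014/194607)*(-32383369909/409548) = ((-155 + 16/9)*(-116) - 111014/194607)*(-32383369909/409548) = (-1379/9*(-116) - 111014/194607)*(-32383369909/409548) = (159964/9 - 111014/194607)*(-32383369909/409548) = (384310062/21623)*(-32383369909/409548) = -2074209149582787393/1475942734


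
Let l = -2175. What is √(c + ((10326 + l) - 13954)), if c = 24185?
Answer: √18382 ≈ 135.58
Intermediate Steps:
√(c + ((10326 + l) - 13954)) = √(24185 + ((10326 - 2175) - 13954)) = √(24185 + (8151 - 13954)) = √(24185 - 5803) = √18382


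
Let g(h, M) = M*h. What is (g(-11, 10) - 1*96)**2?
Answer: 42436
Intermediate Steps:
(g(-11, 10) - 1*96)**2 = (10*(-11) - 1*96)**2 = (-110 - 96)**2 = (-206)**2 = 42436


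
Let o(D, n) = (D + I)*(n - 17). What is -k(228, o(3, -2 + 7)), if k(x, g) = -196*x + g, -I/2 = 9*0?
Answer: 44724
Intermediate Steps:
I = 0 (I = -18*0 = -2*0 = 0)
o(D, n) = D*(-17 + n) (o(D, n) = (D + 0)*(n - 17) = D*(-17 + n))
k(x, g) = g - 196*x
-k(228, o(3, -2 + 7)) = -(3*(-17 + (-2 + 7)) - 196*228) = -(3*(-17 + 5) - 44688) = -(3*(-12) - 44688) = -(-36 - 44688) = -1*(-44724) = 44724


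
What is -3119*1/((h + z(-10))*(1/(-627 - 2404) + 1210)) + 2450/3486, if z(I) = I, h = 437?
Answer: 12938125784/18568598067 ≈ 0.69677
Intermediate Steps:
-3119*1/((h + z(-10))*(1/(-627 - 2404) + 1210)) + 2450/3486 = -3119*1/((437 - 10)*(1/(-627 - 2404) + 1210)) + 2450/3486 = -3119*1/(427*(1/(-3031) + 1210)) + 2450*(1/3486) = -3119*1/(427*(-1/3031 + 1210)) + 175/249 = -3119/(427*(3667509/3031)) + 175/249 = -3119/223718049/433 + 175/249 = -3119*433/223718049 + 175/249 = -1350527/223718049 + 175/249 = 12938125784/18568598067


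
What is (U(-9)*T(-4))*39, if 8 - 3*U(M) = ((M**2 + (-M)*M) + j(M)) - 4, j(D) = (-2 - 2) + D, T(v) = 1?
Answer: 325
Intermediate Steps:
j(D) = -4 + D
U(M) = 16/3 - M/3 (U(M) = 8/3 - (((M**2 + (-M)*M) + (-4 + M)) - 4)/3 = 8/3 - (((M**2 - M**2) + (-4 + M)) - 4)/3 = 8/3 - ((0 + (-4 + M)) - 4)/3 = 8/3 - ((-4 + M) - 4)/3 = 8/3 - (-8 + M)/3 = 8/3 + (8/3 - M/3) = 16/3 - M/3)
(U(-9)*T(-4))*39 = ((16/3 - 1/3*(-9))*1)*39 = ((16/3 + 3)*1)*39 = ((25/3)*1)*39 = (25/3)*39 = 325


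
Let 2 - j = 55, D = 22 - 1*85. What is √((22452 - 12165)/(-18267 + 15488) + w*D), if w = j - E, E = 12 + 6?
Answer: 6*√958768895/2779 ≈ 66.853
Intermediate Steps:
E = 18
D = -63 (D = 22 - 85 = -63)
j = -53 (j = 2 - 1*55 = 2 - 55 = -53)
w = -71 (w = -53 - 1*18 = -53 - 18 = -71)
√((22452 - 12165)/(-18267 + 15488) + w*D) = √((22452 - 12165)/(-18267 + 15488) - 71*(-63)) = √(10287/(-2779) + 4473) = √(10287*(-1/2779) + 4473) = √(-10287/2779 + 4473) = √(12420180/2779) = 6*√958768895/2779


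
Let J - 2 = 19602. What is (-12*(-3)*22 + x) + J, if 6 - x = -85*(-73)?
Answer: 14197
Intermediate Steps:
x = -6199 (x = 6 - (-85)*(-73) = 6 - 1*6205 = 6 - 6205 = -6199)
J = 19604 (J = 2 + 19602 = 19604)
(-12*(-3)*22 + x) + J = (-12*(-3)*22 - 6199) + 19604 = (36*22 - 6199) + 19604 = (792 - 6199) + 19604 = -5407 + 19604 = 14197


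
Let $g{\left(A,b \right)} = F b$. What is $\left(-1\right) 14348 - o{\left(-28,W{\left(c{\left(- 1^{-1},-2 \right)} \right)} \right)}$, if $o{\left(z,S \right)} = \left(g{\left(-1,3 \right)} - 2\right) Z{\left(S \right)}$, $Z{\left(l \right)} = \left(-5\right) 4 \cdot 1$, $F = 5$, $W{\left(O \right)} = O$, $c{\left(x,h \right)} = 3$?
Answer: $-14088$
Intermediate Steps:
$g{\left(A,b \right)} = 5 b$
$Z{\left(l \right)} = -20$ ($Z{\left(l \right)} = \left(-20\right) 1 = -20$)
$o{\left(z,S \right)} = -260$ ($o{\left(z,S \right)} = \left(5 \cdot 3 - 2\right) \left(-20\right) = \left(15 - 2\right) \left(-20\right) = 13 \left(-20\right) = -260$)
$\left(-1\right) 14348 - o{\left(-28,W{\left(c{\left(- 1^{-1},-2 \right)} \right)} \right)} = \left(-1\right) 14348 - -260 = -14348 + 260 = -14088$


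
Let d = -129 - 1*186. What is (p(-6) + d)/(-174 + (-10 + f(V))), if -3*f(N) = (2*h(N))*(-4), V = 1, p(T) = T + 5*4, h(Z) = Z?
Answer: 903/544 ≈ 1.6599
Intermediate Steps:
d = -315 (d = -129 - 186 = -315)
p(T) = 20 + T (p(T) = T + 20 = 20 + T)
f(N) = 8*N/3 (f(N) = -2*N*(-4)/3 = -(-8)*N/3 = 8*N/3)
(p(-6) + d)/(-174 + (-10 + f(V))) = ((20 - 6) - 315)/(-174 + (-10 + (8/3)*1)) = (14 - 315)/(-174 + (-10 + 8/3)) = -301/(-174 - 22/3) = -301/(-544/3) = -301*(-3/544) = 903/544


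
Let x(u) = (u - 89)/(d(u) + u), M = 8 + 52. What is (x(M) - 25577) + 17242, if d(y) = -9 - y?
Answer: -74986/9 ≈ -8331.8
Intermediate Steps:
M = 60
x(u) = 89/9 - u/9 (x(u) = (u - 89)/((-9 - u) + u) = (-89 + u)/(-9) = (-89 + u)*(-1/9) = 89/9 - u/9)
(x(M) - 25577) + 17242 = ((89/9 - 1/9*60) - 25577) + 17242 = ((89/9 - 20/3) - 25577) + 17242 = (29/9 - 25577) + 17242 = -230164/9 + 17242 = -74986/9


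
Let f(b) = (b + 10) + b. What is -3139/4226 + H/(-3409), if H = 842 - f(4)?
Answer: -14183075/14406434 ≈ -0.98450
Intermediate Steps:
f(b) = 10 + 2*b (f(b) = (10 + b) + b = 10 + 2*b)
H = 824 (H = 842 - (10 + 2*4) = 842 - (10 + 8) = 842 - 1*18 = 842 - 18 = 824)
-3139/4226 + H/(-3409) = -3139/4226 + 824/(-3409) = -3139*1/4226 + 824*(-1/3409) = -3139/4226 - 824/3409 = -14183075/14406434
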